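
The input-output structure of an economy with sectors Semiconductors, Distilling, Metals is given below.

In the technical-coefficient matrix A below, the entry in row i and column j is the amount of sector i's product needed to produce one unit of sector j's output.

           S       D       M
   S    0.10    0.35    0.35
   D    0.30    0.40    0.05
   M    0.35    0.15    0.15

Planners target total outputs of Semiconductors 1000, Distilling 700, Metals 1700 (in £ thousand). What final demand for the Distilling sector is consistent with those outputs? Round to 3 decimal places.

d_D = 35.000

I − A =
  [   0.90    -0.35    -0.35]
  [  -0.30     0.60    -0.05]
  [  -0.35    -0.15     0.85]
d = (I − A) x:
  d_S = (+0.90)·1000 + (-0.35)·700 + (-0.35)·1700 = 60.000
  d_D = (-0.30)·1000 + (+0.60)·700 + (-0.05)·1700 = 35.000
  d_M = (-0.35)·1000 + (-0.15)·700 + (+0.85)·1700 = 990.000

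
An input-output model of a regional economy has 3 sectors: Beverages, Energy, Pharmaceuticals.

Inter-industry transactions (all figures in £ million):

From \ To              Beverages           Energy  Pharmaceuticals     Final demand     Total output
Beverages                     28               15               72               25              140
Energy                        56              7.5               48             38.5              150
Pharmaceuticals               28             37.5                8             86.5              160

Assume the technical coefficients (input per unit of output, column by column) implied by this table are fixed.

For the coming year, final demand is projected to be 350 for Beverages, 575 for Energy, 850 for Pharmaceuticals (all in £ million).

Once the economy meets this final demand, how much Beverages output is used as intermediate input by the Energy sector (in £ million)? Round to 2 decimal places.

z_BE = 183.85

Technical coefficients a_ij = z_ij / X_j:
  a_BB = 28/140 = 0.20, a_EB = 56/140 = 0.40, a_PB = 28/140 = 0.20
  a_BE = 15/150 = 0.10, a_EE = 7.5/150 = 0.05, a_PE = 37.5/150 = 0.25
  a_BP = 72/160 = 0.45, a_EP = 48/160 = 0.30, a_PP = 8/160 = 0.05
I − A =
  [   0.80    -0.10    -0.45]
  [  -0.40     0.95    -0.30]
  [  -0.20    -0.25     0.95]
Cofactors of I−A, C_ij = (−1)^(i+j)·(minor ij) (rows/columns in the sector order above):
  C_11 = (0.95)(0.95) − (-0.30)(-0.25) = 0.8275
  C_12 = −[(-0.40)(0.95) − (-0.30)(-0.20)] = 0.4400
  C_13 = (-0.40)(-0.25) − (0.95)(-0.20) = 0.2900
  C_21 = −[(-0.10)(0.95) − (-0.45)(-0.25)] = 0.2075
  C_22 = (0.80)(0.95) − (-0.45)(-0.20) = 0.6700
  C_23 = −[(0.80)(-0.25) − (-0.10)(-0.20)] = 0.2200
  C_31 = (-0.10)(-0.30) − (-0.45)(0.95) = 0.4575
  C_32 = −[(0.80)(-0.30) − (-0.45)(-0.40)] = 0.4200
  C_33 = (0.80)(0.95) − (-0.10)(-0.40) = 0.7200
det(I−A) = Σ_j (I−A)_1j·C_1j = (0.80)(0.8275) + (-0.10)(0.4400) + (-0.45)(0.2900) = 0.4875
adj(I−A) = Cᵀ =
  [ 0.8275   0.2075   0.4575]
  [ 0.4400   0.6700   0.4200]
  [ 0.2900   0.2200   0.7200]
(I − A)⁻¹ = adj(I−A) / det(I−A) ≈
  [   1.6974     0.4256     0.9385]
  [   0.9026     1.3744     0.8615]
  [   0.5949     0.4513     1.4769]
First solve x = (I − A)⁻¹ d = adj(I−A)·d / det(I−A); in particular x_E = (0.4400·350 + 0.6700·575 + 0.4200·850) / 0.4875 = 896.25 / 0.4875 ≈ 1838.4615.
Intermediate flow from B to E: z_BE = a_BE · x_E = 0.10 × 896.25 / 0.4875 = 89.625 / 0.4875 ≈ 183.85.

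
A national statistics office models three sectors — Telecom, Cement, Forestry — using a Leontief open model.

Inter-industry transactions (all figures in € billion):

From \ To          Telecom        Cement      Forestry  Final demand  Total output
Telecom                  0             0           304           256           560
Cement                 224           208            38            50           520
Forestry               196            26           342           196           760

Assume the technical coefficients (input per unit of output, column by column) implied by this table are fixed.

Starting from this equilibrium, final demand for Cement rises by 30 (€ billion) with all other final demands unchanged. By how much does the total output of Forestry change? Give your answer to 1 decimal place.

Δx_3 = 6.4

Technical coefficients a_ij = z_ij / X_j:
  a_11 = 0/560 = 0.00, a_21 = 224/560 = 0.40, a_31 = 196/560 = 0.35
  a_12 = 0/520 = 0.00, a_22 = 208/520 = 0.40, a_32 = 26/520 = 0.05
  a_13 = 304/760 = 0.40, a_23 = 38/760 = 0.05, a_33 = 342/760 = 0.45
I − A =
  [   1.00     0.00    -0.40]
  [  -0.40     0.60    -0.05]
  [  -0.35    -0.05     0.55]
Cofactors of I−A, C_ij = (−1)^(i+j)·(minor ij) (rows/columns in the sector order above):
  C_11 = (0.60)(0.55) − (-0.05)(-0.05) = 0.3275
  C_12 = −[(-0.40)(0.55) − (-0.05)(-0.35)] = 0.2375
  C_13 = (-0.40)(-0.05) − (0.60)(-0.35) = 0.2300
  C_21 = −[(0.00)(0.55) − (-0.40)(-0.05)] = 0.0200
  C_22 = (1.00)(0.55) − (-0.40)(-0.35) = 0.4100
  C_23 = −[(1.00)(-0.05) − (0.00)(-0.35)] = 0.0500
  C_31 = (0.00)(-0.05) − (-0.40)(0.60) = 0.2400
  C_32 = −[(1.00)(-0.05) − (-0.40)(-0.40)] = 0.2100
  C_33 = (1.00)(0.60) − (0.00)(-0.40) = 0.6000
det(I−A) = Σ_j (I−A)_1j·C_1j = (1.00)(0.3275) + (0.00)(0.2375) + (-0.40)(0.2300) = 0.2355
adj(I−A) = Cᵀ =
  [ 0.3275   0.0200   0.2400]
  [ 0.2375   0.4100   0.2100]
  [ 0.2300   0.0500   0.6000]
(I − A)⁻¹ = adj(I−A) / det(I−A) ≈
  [   1.3907     0.0849     1.0191]
  [   1.0085     1.7410     0.8917]
  [   0.9766     0.2123     2.5478]
Δx = (I − A)⁻¹ Δd with Δd having +30 in the Cement component and 0 elsewhere.
So Δx_3 = L_32 · (+30), where L_32 = adj(I−A)_32 / det(I−A) = 0.0500 / 0.2355.
Δx_3 = 0.0500 × (+30) / 0.2355 = 1.50 / 0.2355 ≈ 6.4.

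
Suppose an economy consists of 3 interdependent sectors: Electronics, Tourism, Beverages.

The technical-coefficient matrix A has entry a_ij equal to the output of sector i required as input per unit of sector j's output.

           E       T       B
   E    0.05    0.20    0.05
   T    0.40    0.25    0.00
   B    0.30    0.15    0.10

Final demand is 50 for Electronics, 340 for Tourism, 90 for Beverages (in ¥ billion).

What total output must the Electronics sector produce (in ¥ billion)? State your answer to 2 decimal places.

I − A =
  [   0.95    -0.20    -0.05]
  [  -0.40     0.75     0.00]
  [  -0.30    -0.15     0.90]
Cofactors of I−A, C_ij = (−1)^(i+j)·(minor ij) (rows/columns in the sector order above):
  C_11 = (0.75)(0.90) − (0.00)(-0.15) = 0.6750
  C_12 = −[(-0.40)(0.90) − (0.00)(-0.30)] = 0.3600
  C_13 = (-0.40)(-0.15) − (0.75)(-0.30) = 0.2850
  C_21 = −[(-0.20)(0.90) − (-0.05)(-0.15)] = 0.1875
  C_22 = (0.95)(0.90) − (-0.05)(-0.30) = 0.8400
  C_23 = −[(0.95)(-0.15) − (-0.20)(-0.30)] = 0.2025
  C_31 = (-0.20)(0.00) − (-0.05)(0.75) = 0.0375
  C_32 = −[(0.95)(0.00) − (-0.05)(-0.40)] = 0.0200
  C_33 = (0.95)(0.75) − (-0.20)(-0.40) = 0.6325
det(I−A) = Σ_j (I−A)_1j·C_1j = (0.95)(0.6750) + (-0.20)(0.3600) + (-0.05)(0.2850) = 0.5550
adj(I−A) = Cᵀ =
  [ 0.6750   0.1875   0.0375]
  [ 0.3600   0.8400   0.0200]
  [ 0.2850   0.2025   0.6325]
(I − A)⁻¹ = adj(I−A) / det(I−A) ≈
  [   1.2162     0.3378     0.0676]
  [   0.6486     1.5135     0.0360]
  [   0.5135     0.3649     1.1396]
x = (I − A)⁻¹ d = adj(I−A)·d / det(I−A), with det(I−A) = 0.5550:
  x_E = (0.6750·50 + 0.1875·340 + 0.0375·90) / 0.5550 = 100.875 / 0.5550 ≈ 181.76
  x_T = (0.3600·50 + 0.8400·340 + 0.0200·90) / 0.5550 = 305.40 / 0.5550 ≈ 550.27
  x_B = (0.2850·50 + 0.2025·340 + 0.6325·90) / 0.5550 = 140.025 / 0.5550 ≈ 252.30

x_E = 181.76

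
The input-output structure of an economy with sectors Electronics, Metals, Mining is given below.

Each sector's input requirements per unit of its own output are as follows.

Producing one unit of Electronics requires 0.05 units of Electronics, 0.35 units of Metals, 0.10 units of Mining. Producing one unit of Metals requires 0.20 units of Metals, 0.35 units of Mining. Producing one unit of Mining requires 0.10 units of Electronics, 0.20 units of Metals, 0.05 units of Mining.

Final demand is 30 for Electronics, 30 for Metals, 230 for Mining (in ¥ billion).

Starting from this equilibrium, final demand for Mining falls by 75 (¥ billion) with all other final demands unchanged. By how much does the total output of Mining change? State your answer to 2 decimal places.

I − A =
  [   0.95     0.00    -0.10]
  [  -0.35     0.80    -0.20]
  [  -0.10    -0.35     0.95]
Cofactors of I−A, C_ij = (−1)^(i+j)·(minor ij) (rows/columns in the sector order above):
  C_11 = (0.80)(0.95) − (-0.20)(-0.35) = 0.6900
  C_12 = −[(-0.35)(0.95) − (-0.20)(-0.10)] = 0.3525
  C_13 = (-0.35)(-0.35) − (0.80)(-0.10) = 0.2025
  C_21 = −[(0.00)(0.95) − (-0.10)(-0.35)] = 0.0350
  C_22 = (0.95)(0.95) − (-0.10)(-0.10) = 0.8925
  C_23 = −[(0.95)(-0.35) − (0.00)(-0.10)] = 0.3325
  C_31 = (0.00)(-0.20) − (-0.10)(0.80) = 0.0800
  C_32 = −[(0.95)(-0.20) − (-0.10)(-0.35)] = 0.2250
  C_33 = (0.95)(0.80) − (0.00)(-0.35) = 0.7600
det(I−A) = Σ_j (I−A)_1j·C_1j = (0.95)(0.6900) + (0.00)(0.3525) + (-0.10)(0.2025) = 0.63525
adj(I−A) = Cᵀ =
  [ 0.6900   0.0350   0.0800]
  [ 0.3525   0.8925   0.2250]
  [ 0.2025   0.3325   0.7600]
(I − A)⁻¹ = adj(I−A) / det(I−A) ≈
  [   1.0862     0.0551     0.1259]
  [   0.5549     1.4050     0.3542]
  [   0.3188     0.5234     1.1964]
Δx = (I − A)⁻¹ Δd with Δd having -75 in the Mining component and 0 elsewhere.
So Δx_3 = L_33 · (-75), where L_33 = adj(I−A)_33 / det(I−A) = 0.7600 / 0.63525.
Δx_3 = 0.7600 × (-75) / 0.63525 = -57.00 / 0.63525 ≈ -89.73.

Δx_3 = -89.73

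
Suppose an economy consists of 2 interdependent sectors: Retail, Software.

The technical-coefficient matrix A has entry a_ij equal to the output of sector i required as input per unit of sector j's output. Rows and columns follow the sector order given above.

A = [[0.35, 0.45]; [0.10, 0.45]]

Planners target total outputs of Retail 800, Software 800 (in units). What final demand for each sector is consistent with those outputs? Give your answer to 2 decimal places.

I − A =
  [   0.65    -0.45]
  [  -0.10     0.55]
d = (I − A) x:
  d_R = (+0.65)·800 + (-0.45)·800 = 160.00
  d_S = (-0.10)·800 + (+0.55)·800 = 360.00

d_R = 160.00, d_S = 360.00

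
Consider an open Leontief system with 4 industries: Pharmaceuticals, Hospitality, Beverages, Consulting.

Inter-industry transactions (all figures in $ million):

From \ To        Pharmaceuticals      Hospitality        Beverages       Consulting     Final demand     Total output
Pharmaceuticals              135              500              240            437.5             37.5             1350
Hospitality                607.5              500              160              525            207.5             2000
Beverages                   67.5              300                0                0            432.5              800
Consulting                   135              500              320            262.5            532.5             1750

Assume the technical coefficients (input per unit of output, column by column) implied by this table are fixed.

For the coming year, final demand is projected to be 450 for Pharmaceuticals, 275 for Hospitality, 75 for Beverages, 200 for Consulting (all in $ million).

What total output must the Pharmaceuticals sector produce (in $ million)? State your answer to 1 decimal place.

x_P = 1456.6

Technical coefficients a_ij = z_ij / X_j:
  a_PP = 135/1350 = 0.10, a_HP = 607.5/1350 = 0.45, a_BP = 67.5/1350 = 0.05, a_CP = 135/1350 = 0.10
  a_PH = 500/2000 = 0.25, a_HH = 500/2000 = 0.25, a_BH = 300/2000 = 0.15, a_CH = 500/2000 = 0.25
  a_PB = 240/800 = 0.30, a_HB = 160/800 = 0.20, a_BB = 0/800 = 0.00, a_CB = 320/800 = 0.40
  a_PC = 437.5/1750 = 0.25, a_HC = 525/1750 = 0.30, a_BC = 0/1750 = 0.00, a_CC = 262.5/1750 = 0.15
I − A =
  [   0.90    -0.25    -0.30    -0.25]
  [  -0.45     0.75    -0.20    -0.30]
  [  -0.05    -0.15     1.00     0.00]
  [  -0.10    -0.25    -0.40     0.85]
Compute the cofactors C_ij = (−1)^(i+j)·(3×3 minor ij) of I−A; the adjugate is their transpose:
adj(I−A) = Cᵀ =
  [ 0.51900   0.32825   0.32875   0.26850]
  [ 0.42700   0.72225   0.42475   0.38050]
  [ 0.09000   0.12475   0.35625   0.07050]
  [ 0.22900   0.30975   0.33125   0.50150]
det(I−A) = Σ_j (I−A)_1j·C_1j = (0.90)(0.51900) + (-0.25)(0.42700) + (-0.30)(0.09000) + (-0.25)(0.22900) = 0.2761
(I − A)⁻¹ = adj(I−A) / det(I−A) ≈
  [   1.8798     1.1889     1.1907     0.9725]
  [   1.5465     2.6159     1.5384     1.3781]
  [   0.3260     0.4518     1.2903     0.2553]
  [   0.8294     1.1219     1.1997     1.8164]
x = (I − A)⁻¹ d = adj(I−A)·d / det(I−A), with det(I−A) = 0.2761:
  x_P = (0.51900·450 + 0.32825·275 + 0.32875·75 + 0.26850·200) / 0.2761 = 402.175 / 0.2761 ≈ 1456.6
  x_H = (0.42700·450 + 0.72225·275 + 0.42475·75 + 0.38050·200) / 0.2761 = 498.725 / 0.2761 ≈ 1806.3
  x_B = (0.09000·450 + 0.12475·275 + 0.35625·75 + 0.07050·200) / 0.2761 = 115.625 / 0.2761 ≈ 418.8
  x_C = (0.22900·450 + 0.30975·275 + 0.33125·75 + 0.50150·200) / 0.2761 = 313.375 / 0.2761 ≈ 1135.0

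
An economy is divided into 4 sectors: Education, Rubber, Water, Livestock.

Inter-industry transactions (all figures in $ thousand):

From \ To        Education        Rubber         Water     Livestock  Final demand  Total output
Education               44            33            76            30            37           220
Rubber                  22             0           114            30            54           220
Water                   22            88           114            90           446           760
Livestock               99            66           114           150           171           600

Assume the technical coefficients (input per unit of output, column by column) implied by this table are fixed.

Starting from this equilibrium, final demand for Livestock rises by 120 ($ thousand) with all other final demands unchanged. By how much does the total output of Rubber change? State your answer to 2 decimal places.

Δx_R = 18.13

Technical coefficients a_ij = z_ij / X_j:
  a_EE = 44/220 = 0.20, a_RE = 22/220 = 0.10, a_WE = 22/220 = 0.10, a_LE = 99/220 = 0.45
  a_ER = 33/220 = 0.15, a_RR = 0/220 = 0.00, a_WR = 88/220 = 0.40, a_LR = 66/220 = 0.30
  a_EW = 76/760 = 0.10, a_RW = 114/760 = 0.15, a_WW = 114/760 = 0.15, a_LW = 114/760 = 0.15
  a_EL = 30/600 = 0.05, a_RL = 30/600 = 0.05, a_WL = 90/600 = 0.15, a_LL = 150/600 = 0.25
I − A =
  [   0.80    -0.15    -0.10    -0.05]
  [  -0.10     1.00    -0.15    -0.05]
  [  -0.10    -0.40     0.85    -0.15]
  [  -0.45    -0.30    -0.15     0.75]
Compute the cofactors C_ij = (−1)^(i+j)·(3×3 minor ij) of I−A; the adjugate is their transpose:
adj(I−A) = Cᵀ =
  [ 0.547500   0.142500   0.101250   0.066250]
  [ 0.102750   0.457875   0.103125   0.058000]
  [ 0.184500   0.289875   0.549375   0.141500]
  [ 0.406500   0.326625   0.211875   0.603000]
det(I−A) = Σ_j (I−A)_1j·C_1j = (0.80)(0.547500) + (-0.15)(0.102750) + (-0.10)(0.184500) + (-0.05)(0.406500) = 0.3838125
(I − A)⁻¹ = adj(I−A) / det(I−A) ≈
  [   1.4265     0.3713     0.2638     0.1726]
  [   0.2677     1.1930     0.2687     0.1511]
  [   0.4807     0.7553     1.4314     0.3687]
  [   1.0591     0.8510     0.5520     1.5711]
Δx = (I − A)⁻¹ Δd with Δd having +120 in the Livestock component and 0 elsewhere.
So Δx_R = L_RL · (+120), where L_RL = adj(I−A)_RL / det(I−A) = 0.058000 / 0.3838125.
Δx_R = 0.058000 × (+120) / 0.3838125 = 6.96 / 0.3838125 ≈ 18.13.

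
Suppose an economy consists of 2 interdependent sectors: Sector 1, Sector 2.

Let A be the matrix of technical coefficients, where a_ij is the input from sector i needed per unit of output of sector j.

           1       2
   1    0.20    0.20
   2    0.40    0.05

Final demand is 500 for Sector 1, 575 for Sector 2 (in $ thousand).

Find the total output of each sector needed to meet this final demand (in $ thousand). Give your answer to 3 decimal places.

I − A =
  [   0.80    -0.20]
  [  -0.40     0.95]
det(I−A) = (0.80)(0.95) − (-0.20)(-0.40) = 0.6800
adj(I−A) = [[0.95, 0.20], [0.40, 0.80]]
(I − A)⁻¹ = adj(I−A) / det(I−A) ≈
  [   1.3971     0.2941]
  [   0.5882     1.1765]
x = (I − A)⁻¹ d = adj(I−A)·d / det(I−A), with det(I−A) = 0.6800:
  x_1 = (0.95·500 + 0.20·575) / 0.6800 = 590.00 / 0.6800 ≈ 867.647
  x_2 = (0.40·500 + 0.80·575) / 0.6800 = 660.00 / 0.6800 ≈ 970.588

x_1 = 867.647, x_2 = 970.588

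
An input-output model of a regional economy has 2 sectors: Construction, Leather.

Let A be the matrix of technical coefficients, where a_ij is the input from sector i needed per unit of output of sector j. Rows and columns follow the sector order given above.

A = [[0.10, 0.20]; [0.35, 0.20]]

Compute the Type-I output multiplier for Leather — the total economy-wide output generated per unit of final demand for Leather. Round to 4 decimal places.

m_2 = 1.6923

I − A =
  [   0.90    -0.20]
  [  -0.35     0.80]
det(I−A) = (0.90)(0.80) − (-0.20)(-0.35) = 0.6500
adj(I−A) = [[0.80, 0.20], [0.35, 0.90]]
(I − A)⁻¹ = adj(I−A) / det(I−A) ≈
  [   1.23077     0.30769]
  [   0.53846     1.38462]
The output multiplier for sector j is the column-j sum of the Leontief inverse (I − A)⁻¹ = adj(I−A) / det(I−A).
Column 2 of adj(I−A): (0.20, 0.90); det(I−A) = 0.6500.
m_2 = (0.20 + 0.90) / 0.6500 = 1.10 / 0.6500 ≈ 1.6923.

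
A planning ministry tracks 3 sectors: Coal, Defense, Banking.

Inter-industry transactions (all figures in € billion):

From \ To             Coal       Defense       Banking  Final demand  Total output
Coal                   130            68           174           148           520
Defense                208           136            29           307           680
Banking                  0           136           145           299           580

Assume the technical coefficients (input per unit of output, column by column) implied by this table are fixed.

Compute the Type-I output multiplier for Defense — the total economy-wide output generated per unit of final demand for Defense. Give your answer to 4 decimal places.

Technical coefficients a_ij = z_ij / X_j:
  a_11 = 130/520 = 0.25, a_21 = 208/520 = 0.40, a_31 = 0/520 = 0.00
  a_12 = 68/680 = 0.10, a_22 = 136/680 = 0.20, a_32 = 136/680 = 0.20
  a_13 = 174/580 = 0.30, a_23 = 29/580 = 0.05, a_33 = 145/580 = 0.25
I − A =
  [   0.75    -0.10    -0.30]
  [  -0.40     0.80    -0.05]
  [   0.00    -0.20     0.75]
Cofactors of I−A, C_ij = (−1)^(i+j)·(minor ij) (rows/columns in the sector order above):
  C_11 = (0.80)(0.75) − (-0.05)(-0.20) = 0.5900
  C_12 = −[(-0.40)(0.75) − (-0.05)(0.00)] = 0.3000
  C_13 = (-0.40)(-0.20) − (0.80)(0.00) = 0.0800
  C_21 = −[(-0.10)(0.75) − (-0.30)(-0.20)] = 0.1350
  C_22 = (0.75)(0.75) − (-0.30)(0.00) = 0.5625
  C_23 = −[(0.75)(-0.20) − (-0.10)(0.00)] = 0.1500
  C_31 = (-0.10)(-0.05) − (-0.30)(0.80) = 0.2450
  C_32 = −[(0.75)(-0.05) − (-0.30)(-0.40)] = 0.1575
  C_33 = (0.75)(0.80) − (-0.10)(-0.40) = 0.5600
det(I−A) = Σ_j (I−A)_1j·C_1j = (0.75)(0.5900) + (-0.10)(0.3000) + (-0.30)(0.0800) = 0.3885
adj(I−A) = Cᵀ =
  [ 0.5900   0.1350   0.2450]
  [ 0.3000   0.5625   0.1575]
  [ 0.0800   0.1500   0.5600]
(I − A)⁻¹ = adj(I−A) / det(I−A) ≈
  [   1.51866     0.34749     0.63063]
  [   0.77220     1.44788     0.40541]
  [   0.20592     0.38610     1.44144]
The output multiplier for sector j is the column-j sum of the Leontief inverse (I − A)⁻¹ = adj(I−A) / det(I−A).
Column 2 of adj(I−A): (0.1350, 0.5625, 0.1500); det(I−A) = 0.3885.
m_2 = (0.1350 + 0.5625 + 0.1500) / 0.3885 = 0.8475 / 0.3885 ≈ 2.1815.

m_2 = 2.1815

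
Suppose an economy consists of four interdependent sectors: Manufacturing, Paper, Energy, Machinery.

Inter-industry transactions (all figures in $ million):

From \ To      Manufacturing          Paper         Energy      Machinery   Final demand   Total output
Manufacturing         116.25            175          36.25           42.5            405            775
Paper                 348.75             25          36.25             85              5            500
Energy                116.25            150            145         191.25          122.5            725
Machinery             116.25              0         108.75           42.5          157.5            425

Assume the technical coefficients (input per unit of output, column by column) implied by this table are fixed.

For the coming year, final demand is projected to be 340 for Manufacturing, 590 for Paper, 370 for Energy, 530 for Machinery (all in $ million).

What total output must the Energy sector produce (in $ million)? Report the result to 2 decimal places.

Technical coefficients a_ij = z_ij / X_j:
  a_11 = 116.25/775 = 0.15, a_21 = 348.75/775 = 0.45, a_31 = 116.25/775 = 0.15, a_41 = 116.25/775 = 0.15
  a_12 = 175/500 = 0.35, a_22 = 25/500 = 0.05, a_32 = 150/500 = 0.30, a_42 = 0/500 = 0.00
  a_13 = 36.25/725 = 0.05, a_23 = 36.25/725 = 0.05, a_33 = 145/725 = 0.20, a_43 = 108.75/725 = 0.15
  a_14 = 42.5/425 = 0.10, a_24 = 85/425 = 0.20, a_34 = 191.25/425 = 0.45, a_44 = 42.5/425 = 0.10
I − A =
  [   0.85    -0.35    -0.05    -0.10]
  [  -0.45     0.95    -0.05    -0.20]
  [  -0.15    -0.30     0.80    -0.45]
  [  -0.15     0.00    -0.15     0.90]
Compute the cofactors C_ij = (−1)^(i+j)·(3×3 minor ij) of I−A; the adjugate is their transpose:
adj(I−A) = Cᵀ =
  [ 0.597375   0.246375   0.083250   0.162750]
  [ 0.332250   0.530250   0.091500   0.200500]
  [ 0.322875   0.295875   0.560250   0.381750]
  [ 0.153375   0.090375   0.107250   0.490750]
det(I−A) = Σ_j (I−A)_1j·C_1j = (0.85)(0.597375) + (-0.35)(0.332250) + (-0.05)(0.322875) + (-0.10)(0.153375) = 0.3600
(I − A)⁻¹ = adj(I−A) / det(I−A) ≈
  [   1.6594     0.6844     0.2313     0.4521]
  [   0.9229     1.4729     0.2542     0.5569]
  [   0.8969     0.8219     1.5563     1.0604]
  [   0.4260     0.2510     0.2979     1.3632]
x = (I − A)⁻¹ d = adj(I−A)·d / det(I−A), with det(I−A) = 0.3600:
  x_1 = (0.597375·340 + 0.246375·590 + 0.083250·370 + 0.162750·530) / 0.3600 = 465.52875 / 0.3600 ≈ 1293.14
  x_2 = (0.332250·340 + 0.530250·590 + 0.091500·370 + 0.200500·530) / 0.3600 = 565.9325 / 0.3600 ≈ 1572.03
  x_3 = (0.322875·340 + 0.295875·590 + 0.560250·370 + 0.381750·530) / 0.3600 = 693.96375 / 0.3600 ≈ 1927.68
  x_4 = (0.153375·340 + 0.090375·590 + 0.107250·370 + 0.490750·530) / 0.3600 = 405.24875 / 0.3600 ≈ 1125.69

x_3 = 1927.68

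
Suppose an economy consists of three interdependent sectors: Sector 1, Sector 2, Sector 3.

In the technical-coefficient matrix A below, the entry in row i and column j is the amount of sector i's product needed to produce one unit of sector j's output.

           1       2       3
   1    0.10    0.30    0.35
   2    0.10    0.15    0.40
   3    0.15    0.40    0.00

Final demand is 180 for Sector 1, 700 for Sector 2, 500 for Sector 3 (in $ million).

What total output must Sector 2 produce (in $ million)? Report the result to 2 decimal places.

I − A =
  [   0.90    -0.30    -0.35]
  [  -0.10     0.85    -0.40]
  [  -0.15    -0.40     1.00]
Cofactors of I−A, C_ij = (−1)^(i+j)·(minor ij) (rows/columns in the sector order above):
  C_11 = (0.85)(1.00) − (-0.40)(-0.40) = 0.6900
  C_12 = −[(-0.10)(1.00) − (-0.40)(-0.15)] = 0.1600
  C_13 = (-0.10)(-0.40) − (0.85)(-0.15) = 0.1675
  C_21 = −[(-0.30)(1.00) − (-0.35)(-0.40)] = 0.4400
  C_22 = (0.90)(1.00) − (-0.35)(-0.15) = 0.8475
  C_23 = −[(0.90)(-0.40) − (-0.30)(-0.15)] = 0.4050
  C_31 = (-0.30)(-0.40) − (-0.35)(0.85) = 0.4175
  C_32 = −[(0.90)(-0.40) − (-0.35)(-0.10)] = 0.3950
  C_33 = (0.90)(0.85) − (-0.30)(-0.10) = 0.7350
det(I−A) = Σ_j (I−A)_1j·C_1j = (0.90)(0.6900) + (-0.30)(0.1600) + (-0.35)(0.1675) = 0.514375
adj(I−A) = Cᵀ =
  [ 0.6900   0.4400   0.4175]
  [ 0.1600   0.8475   0.3950]
  [ 0.1675   0.4050   0.7350]
(I − A)⁻¹ = adj(I−A) / det(I−A) ≈
  [   1.3414     0.8554     0.8117]
  [   0.3111     1.6476     0.7679]
  [   0.3256     0.7874     1.4289]
x = (I − A)⁻¹ d = adj(I−A)·d / det(I−A), with det(I−A) = 0.514375:
  x_1 = (0.6900·180 + 0.4400·700 + 0.4175·500) / 0.514375 = 640.95 / 0.514375 ≈ 1246.08
  x_2 = (0.1600·180 + 0.8475·700 + 0.3950·500) / 0.514375 = 819.55 / 0.514375 ≈ 1593.29
  x_3 = (0.1675·180 + 0.4050·700 + 0.7350·500) / 0.514375 = 681.15 / 0.514375 ≈ 1324.23

x_2 = 1593.29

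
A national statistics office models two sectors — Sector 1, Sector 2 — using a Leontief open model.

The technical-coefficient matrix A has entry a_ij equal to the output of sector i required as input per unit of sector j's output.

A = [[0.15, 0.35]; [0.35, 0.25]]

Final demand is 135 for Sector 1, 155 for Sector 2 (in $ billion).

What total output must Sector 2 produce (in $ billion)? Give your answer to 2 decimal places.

I − A =
  [   0.85    -0.35]
  [  -0.35     0.75]
det(I−A) = (0.85)(0.75) − (-0.35)(-0.35) = 0.5150
adj(I−A) = [[0.75, 0.35], [0.35, 0.85]]
(I − A)⁻¹ = adj(I−A) / det(I−A) ≈
  [   1.4563     0.6796]
  [   0.6796     1.6505]
x = (I − A)⁻¹ d = adj(I−A)·d / det(I−A), with det(I−A) = 0.5150:
  x_1 = (0.75·135 + 0.35·155) / 0.5150 = 155.50 / 0.5150 ≈ 301.94
  x_2 = (0.35·135 + 0.85·155) / 0.5150 = 179.00 / 0.5150 ≈ 347.57

x_2 = 347.57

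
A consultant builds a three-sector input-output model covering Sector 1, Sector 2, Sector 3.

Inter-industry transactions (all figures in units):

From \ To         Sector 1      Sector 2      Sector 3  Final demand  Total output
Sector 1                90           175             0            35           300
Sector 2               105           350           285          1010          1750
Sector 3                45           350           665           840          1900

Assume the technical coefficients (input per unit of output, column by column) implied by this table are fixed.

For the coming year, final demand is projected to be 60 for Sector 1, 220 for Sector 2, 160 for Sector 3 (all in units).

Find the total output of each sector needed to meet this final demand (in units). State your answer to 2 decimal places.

Technical coefficients a_ij = z_ij / X_j:
  a_11 = 90/300 = 0.30, a_21 = 105/300 = 0.35, a_31 = 45/300 = 0.15
  a_12 = 175/1750 = 0.10, a_22 = 350/1750 = 0.20, a_32 = 350/1750 = 0.20
  a_13 = 0/1900 = 0.00, a_23 = 285/1900 = 0.15, a_33 = 665/1900 = 0.35
I − A =
  [   0.70    -0.10     0.00]
  [  -0.35     0.80    -0.15]
  [  -0.15    -0.20     0.65]
Cofactors of I−A, C_ij = (−1)^(i+j)·(minor ij) (rows/columns in the sector order above):
  C_11 = (0.80)(0.65) − (-0.15)(-0.20) = 0.4900
  C_12 = −[(-0.35)(0.65) − (-0.15)(-0.15)] = 0.2500
  C_13 = (-0.35)(-0.20) − (0.80)(-0.15) = 0.1900
  C_21 = −[(-0.10)(0.65) − (0.00)(-0.20)] = 0.0650
  C_22 = (0.70)(0.65) − (0.00)(-0.15) = 0.4550
  C_23 = −[(0.70)(-0.20) − (-0.10)(-0.15)] = 0.1550
  C_31 = (-0.10)(-0.15) − (0.00)(0.80) = 0.0150
  C_32 = −[(0.70)(-0.15) − (0.00)(-0.35)] = 0.1050
  C_33 = (0.70)(0.80) − (-0.10)(-0.35) = 0.5250
det(I−A) = Σ_j (I−A)_1j·C_1j = (0.70)(0.4900) + (-0.10)(0.2500) + (0.00)(0.1900) = 0.3180
adj(I−A) = Cᵀ =
  [ 0.4900   0.0650   0.0150]
  [ 0.2500   0.4550   0.1050]
  [ 0.1900   0.1550   0.5250]
(I − A)⁻¹ = adj(I−A) / det(I−A) ≈
  [   1.5409     0.2044     0.0472]
  [   0.7862     1.4308     0.3302]
  [   0.5975     0.4874     1.6509]
x = (I − A)⁻¹ d = adj(I−A)·d / det(I−A), with det(I−A) = 0.3180:
  x_1 = (0.4900·60 + 0.0650·220 + 0.0150·160) / 0.3180 = 46.10 / 0.3180 ≈ 144.97
  x_2 = (0.2500·60 + 0.4550·220 + 0.1050·160) / 0.3180 = 131.90 / 0.3180 ≈ 414.78
  x_3 = (0.1900·60 + 0.1550·220 + 0.5250·160) / 0.3180 = 129.50 / 0.3180 ≈ 407.23

x_1 = 144.97, x_2 = 414.78, x_3 = 407.23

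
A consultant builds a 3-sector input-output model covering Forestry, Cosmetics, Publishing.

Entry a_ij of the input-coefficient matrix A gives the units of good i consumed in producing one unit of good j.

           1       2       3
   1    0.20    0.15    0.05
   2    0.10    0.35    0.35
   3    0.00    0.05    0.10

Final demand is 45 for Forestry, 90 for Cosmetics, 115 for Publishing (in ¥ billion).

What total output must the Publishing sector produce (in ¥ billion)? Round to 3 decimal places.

I − A =
  [   0.80    -0.15    -0.05]
  [  -0.10     0.65    -0.35]
  [   0.00    -0.05     0.90]
Cofactors of I−A, C_ij = (−1)^(i+j)·(minor ij) (rows/columns in the sector order above):
  C_11 = (0.65)(0.90) − (-0.35)(-0.05) = 0.5675
  C_12 = −[(-0.10)(0.90) − (-0.35)(0.00)] = 0.0900
  C_13 = (-0.10)(-0.05) − (0.65)(0.00) = 0.0050
  C_21 = −[(-0.15)(0.90) − (-0.05)(-0.05)] = 0.1375
  C_22 = (0.80)(0.90) − (-0.05)(0.00) = 0.7200
  C_23 = −[(0.80)(-0.05) − (-0.15)(0.00)] = 0.0400
  C_31 = (-0.15)(-0.35) − (-0.05)(0.65) = 0.0850
  C_32 = −[(0.80)(-0.35) − (-0.05)(-0.10)] = 0.2850
  C_33 = (0.80)(0.65) − (-0.15)(-0.10) = 0.5050
det(I−A) = Σ_j (I−A)_1j·C_1j = (0.80)(0.5675) + (-0.15)(0.0900) + (-0.05)(0.0050) = 0.44025
adj(I−A) = Cᵀ =
  [ 0.5675   0.1375   0.0850]
  [ 0.0900   0.7200   0.2850]
  [ 0.0050   0.0400   0.5050]
(I − A)⁻¹ = adj(I−A) / det(I−A) ≈
  [   1.2890     0.3123     0.1931]
  [   0.2044     1.6354     0.6474]
  [   0.0114     0.0909     1.1471]
x = (I − A)⁻¹ d = adj(I−A)·d / det(I−A), with det(I−A) = 0.44025:
  x_1 = (0.5675·45 + 0.1375·90 + 0.0850·115) / 0.44025 = 47.6875 / 0.44025 ≈ 108.319
  x_2 = (0.0900·45 + 0.7200·90 + 0.2850·115) / 0.44025 = 101.625 / 0.44025 ≈ 230.835
  x_3 = (0.0050·45 + 0.0400·90 + 0.5050·115) / 0.44025 = 61.90 / 0.44025 ≈ 140.602

x_3 = 140.602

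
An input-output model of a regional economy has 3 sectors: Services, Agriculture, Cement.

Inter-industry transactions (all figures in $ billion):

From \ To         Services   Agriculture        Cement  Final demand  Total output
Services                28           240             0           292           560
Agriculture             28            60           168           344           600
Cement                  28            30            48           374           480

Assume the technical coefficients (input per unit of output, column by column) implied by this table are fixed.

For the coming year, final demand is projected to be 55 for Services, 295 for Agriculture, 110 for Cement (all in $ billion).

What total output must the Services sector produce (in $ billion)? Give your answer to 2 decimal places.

x_1 = 226.94

Technical coefficients a_ij = z_ij / X_j:
  a_11 = 28/560 = 0.05, a_21 = 28/560 = 0.05, a_31 = 28/560 = 0.05
  a_12 = 240/600 = 0.40, a_22 = 60/600 = 0.10, a_32 = 30/600 = 0.05
  a_13 = 0/480 = 0.00, a_23 = 168/480 = 0.35, a_33 = 48/480 = 0.10
I − A =
  [   0.95    -0.40     0.00]
  [  -0.05     0.90    -0.35]
  [  -0.05    -0.05     0.90]
Cofactors of I−A, C_ij = (−1)^(i+j)·(minor ij) (rows/columns in the sector order above):
  C_11 = (0.90)(0.90) − (-0.35)(-0.05) = 0.7925
  C_12 = −[(-0.05)(0.90) − (-0.35)(-0.05)] = 0.0625
  C_13 = (-0.05)(-0.05) − (0.90)(-0.05) = 0.0475
  C_21 = −[(-0.40)(0.90) − (0.00)(-0.05)] = 0.3600
  C_22 = (0.95)(0.90) − (0.00)(-0.05) = 0.8550
  C_23 = −[(0.95)(-0.05) − (-0.40)(-0.05)] = 0.0675
  C_31 = (-0.40)(-0.35) − (0.00)(0.90) = 0.1400
  C_32 = −[(0.95)(-0.35) − (0.00)(-0.05)] = 0.3325
  C_33 = (0.95)(0.90) − (-0.40)(-0.05) = 0.8350
det(I−A) = Σ_j (I−A)_1j·C_1j = (0.95)(0.7925) + (-0.40)(0.0625) + (0.00)(0.0475) = 0.727875
adj(I−A) = Cᵀ =
  [ 0.7925   0.3600   0.1400]
  [ 0.0625   0.8550   0.3325]
  [ 0.0475   0.0675   0.8350]
(I − A)⁻¹ = adj(I−A) / det(I−A) ≈
  [   1.0888     0.4946     0.1923]
  [   0.0859     1.1747     0.4568]
  [   0.0653     0.0927     1.1472]
x = (I − A)⁻¹ d = adj(I−A)·d / det(I−A), with det(I−A) = 0.727875:
  x_1 = (0.7925·55 + 0.3600·295 + 0.1400·110) / 0.727875 = 165.1875 / 0.727875 ≈ 226.94
  x_2 = (0.0625·55 + 0.8550·295 + 0.3325·110) / 0.727875 = 292.2375 / 0.727875 ≈ 401.49
  x_3 = (0.0475·55 + 0.0675·295 + 0.8350·110) / 0.727875 = 114.375 / 0.727875 ≈ 157.14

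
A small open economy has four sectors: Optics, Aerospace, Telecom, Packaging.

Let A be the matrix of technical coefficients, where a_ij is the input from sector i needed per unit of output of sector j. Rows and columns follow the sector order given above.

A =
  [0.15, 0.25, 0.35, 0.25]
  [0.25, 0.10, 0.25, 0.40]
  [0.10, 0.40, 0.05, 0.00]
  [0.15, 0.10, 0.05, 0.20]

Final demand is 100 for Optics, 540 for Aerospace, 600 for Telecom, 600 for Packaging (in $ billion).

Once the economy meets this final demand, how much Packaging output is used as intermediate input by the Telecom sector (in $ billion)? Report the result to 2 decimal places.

z_PT = 91.74

I − A =
  [   0.85    -0.25    -0.35    -0.25]
  [  -0.25     0.90    -0.25    -0.40]
  [  -0.10    -0.40     0.95     0.00]
  [  -0.15    -0.10    -0.05     0.80]
Compute the cofactors C_ij = (−1)^(i+j)·(3×3 minor ij) of I−A; the adjugate is their transpose:
adj(I−A) = Cᵀ =
  [ 0.558000   0.330750   0.310500   0.339750]
  [ 0.269000   0.581125   0.271750   0.374625]
  [ 0.172000   0.279500   0.473000   0.193500]
  [ 0.149000   0.152125   0.121750   0.509625]
det(I−A) = Σ_j (I−A)_1j·C_1j = (0.85)(0.558000) + (-0.25)(0.269000) + (-0.35)(0.172000) + (-0.25)(0.149000) = 0.3096
(I − A)⁻¹ = adj(I−A) / det(I−A) ≈
  [   1.8023     1.0683     1.0029     1.0974]
  [   0.8689     1.8770     0.8777     1.2100]
  [   0.5556     0.9028     1.5278     0.6250]
  [   0.4813     0.4914     0.3932     1.6461]
First solve x = (I − A)⁻¹ d = adj(I−A)·d / det(I−A); in particular x_T = (0.172000·100 + 0.279500·540 + 0.473000·600 + 0.193500·600) / 0.3096 = 568.03 / 0.3096 ≈ 1834.7222.
Intermediate flow from P to T: z_PT = a_PT · x_T = 0.05 × 568.03 / 0.3096 = 28.4015 / 0.3096 ≈ 91.74.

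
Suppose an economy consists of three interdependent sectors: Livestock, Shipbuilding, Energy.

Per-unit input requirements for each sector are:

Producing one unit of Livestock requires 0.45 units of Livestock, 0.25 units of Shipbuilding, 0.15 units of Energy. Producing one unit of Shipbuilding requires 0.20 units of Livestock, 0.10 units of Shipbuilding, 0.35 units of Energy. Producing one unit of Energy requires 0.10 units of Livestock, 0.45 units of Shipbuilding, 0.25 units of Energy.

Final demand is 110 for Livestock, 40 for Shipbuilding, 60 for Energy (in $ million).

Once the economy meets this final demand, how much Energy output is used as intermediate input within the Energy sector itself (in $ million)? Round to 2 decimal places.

z_EE = 71.05

I − A =
  [   0.55    -0.20    -0.10]
  [  -0.25     0.90    -0.45]
  [  -0.15    -0.35     0.75]
Cofactors of I−A, C_ij = (−1)^(i+j)·(minor ij) (rows/columns in the sector order above):
  C_11 = (0.90)(0.75) − (-0.45)(-0.35) = 0.5175
  C_12 = −[(-0.25)(0.75) − (-0.45)(-0.15)] = 0.2550
  C_13 = (-0.25)(-0.35) − (0.90)(-0.15) = 0.2225
  C_21 = −[(-0.20)(0.75) − (-0.10)(-0.35)] = 0.1850
  C_22 = (0.55)(0.75) − (-0.10)(-0.15) = 0.3975
  C_23 = −[(0.55)(-0.35) − (-0.20)(-0.15)] = 0.2225
  C_31 = (-0.20)(-0.45) − (-0.10)(0.90) = 0.1800
  C_32 = −[(0.55)(-0.45) − (-0.10)(-0.25)] = 0.2725
  C_33 = (0.55)(0.90) − (-0.20)(-0.25) = 0.4450
det(I−A) = Σ_j (I−A)_1j·C_1j = (0.55)(0.5175) + (-0.20)(0.2550) + (-0.10)(0.2225) = 0.211375
adj(I−A) = Cᵀ =
  [ 0.5175   0.1850   0.1800]
  [ 0.2550   0.3975   0.2725]
  [ 0.2225   0.2225   0.4450]
(I − A)⁻¹ = adj(I−A) / det(I−A) ≈
  [   2.4483     0.8752     0.8516]
  [   1.2064     1.8805     1.2892]
  [   1.0526     1.0526     2.1053]
First solve x = (I − A)⁻¹ d = adj(I−A)·d / det(I−A); in particular x_E = (0.2225·110 + 0.2225·40 + 0.4450·60) / 0.211375 = 60.075 / 0.211375 ≈ 284.2105.
Intermediate flow from E to E: z_EE = a_EE · x_E = 0.25 × 60.075 / 0.211375 = 15.01875 / 0.211375 ≈ 71.05.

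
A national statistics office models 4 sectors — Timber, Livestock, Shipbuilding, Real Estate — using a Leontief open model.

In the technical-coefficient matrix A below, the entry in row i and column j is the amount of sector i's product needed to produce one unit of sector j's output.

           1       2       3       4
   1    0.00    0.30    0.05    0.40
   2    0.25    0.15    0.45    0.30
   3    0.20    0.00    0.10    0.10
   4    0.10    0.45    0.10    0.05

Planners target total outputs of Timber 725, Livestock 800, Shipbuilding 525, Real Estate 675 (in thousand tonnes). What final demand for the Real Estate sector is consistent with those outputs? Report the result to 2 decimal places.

d_4 = 156.25

I − A =
  [   1.00    -0.30    -0.05    -0.40]
  [  -0.25     0.85    -0.45    -0.30]
  [  -0.20     0.00     0.90    -0.10]
  [  -0.10    -0.45    -0.10     0.95]
d = (I − A) x:
  d_1 = (+1.00)·725 + (-0.30)·800 + (-0.05)·525 + (-0.40)·675 = 188.75
  d_2 = (-0.25)·725 + (+0.85)·800 + (-0.45)·525 + (-0.30)·675 = 60.00
  d_3 = (-0.20)·725 + (+0.00)·800 + (+0.90)·525 + (-0.10)·675 = 260.00
  d_4 = (-0.10)·725 + (-0.45)·800 + (-0.10)·525 + (+0.95)·675 = 156.25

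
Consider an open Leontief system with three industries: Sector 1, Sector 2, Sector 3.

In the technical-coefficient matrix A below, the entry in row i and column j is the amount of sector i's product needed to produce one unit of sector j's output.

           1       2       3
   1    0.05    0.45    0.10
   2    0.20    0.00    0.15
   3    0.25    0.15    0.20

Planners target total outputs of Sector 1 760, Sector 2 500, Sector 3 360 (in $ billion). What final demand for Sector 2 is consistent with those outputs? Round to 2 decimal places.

d_2 = 294.00

I − A =
  [   0.95    -0.45    -0.10]
  [  -0.20     1.00    -0.15]
  [  -0.25    -0.15     0.80]
d = (I − A) x:
  d_1 = (+0.95)·760 + (-0.45)·500 + (-0.10)·360 = 461.00
  d_2 = (-0.20)·760 + (+1.00)·500 + (-0.15)·360 = 294.00
  d_3 = (-0.25)·760 + (-0.15)·500 + (+0.80)·360 = 23.00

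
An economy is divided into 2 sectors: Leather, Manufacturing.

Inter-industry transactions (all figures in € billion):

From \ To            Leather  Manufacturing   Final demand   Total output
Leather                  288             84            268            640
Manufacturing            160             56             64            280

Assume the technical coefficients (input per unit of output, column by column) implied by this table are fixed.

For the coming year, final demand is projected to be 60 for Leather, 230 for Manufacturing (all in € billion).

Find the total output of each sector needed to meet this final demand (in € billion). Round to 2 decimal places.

x_1 = 320.55, x_2 = 387.67

Technical coefficients a_ij = z_ij / X_j:
  a_11 = 288/640 = 0.45, a_21 = 160/640 = 0.25
  a_12 = 84/280 = 0.30, a_22 = 56/280 = 0.20
I − A =
  [   0.55    -0.30]
  [  -0.25     0.80]
det(I−A) = (0.55)(0.80) − (-0.30)(-0.25) = 0.3650
adj(I−A) = [[0.80, 0.30], [0.25, 0.55]]
(I − A)⁻¹ = adj(I−A) / det(I−A) ≈
  [   2.1918     0.8219]
  [   0.6849     1.5068]
x = (I − A)⁻¹ d = adj(I−A)·d / det(I−A), with det(I−A) = 0.3650:
  x_1 = (0.80·60 + 0.30·230) / 0.3650 = 117.00 / 0.3650 ≈ 320.55
  x_2 = (0.25·60 + 0.55·230) / 0.3650 = 141.50 / 0.3650 ≈ 387.67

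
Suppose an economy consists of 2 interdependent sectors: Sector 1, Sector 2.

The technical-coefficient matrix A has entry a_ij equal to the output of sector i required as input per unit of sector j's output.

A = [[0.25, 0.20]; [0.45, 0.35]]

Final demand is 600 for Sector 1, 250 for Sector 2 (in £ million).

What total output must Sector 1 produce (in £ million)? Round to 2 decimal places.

x_1 = 1106.92

I − A =
  [   0.75    -0.20]
  [  -0.45     0.65]
det(I−A) = (0.75)(0.65) − (-0.20)(-0.45) = 0.3975
adj(I−A) = [[0.65, 0.20], [0.45, 0.75]]
(I − A)⁻¹ = adj(I−A) / det(I−A) ≈
  [   1.6352     0.5031]
  [   1.1321     1.8868]
x = (I − A)⁻¹ d = adj(I−A)·d / det(I−A), with det(I−A) = 0.3975:
  x_1 = (0.65·600 + 0.20·250) / 0.3975 = 440.00 / 0.3975 ≈ 1106.92
  x_2 = (0.45·600 + 0.75·250) / 0.3975 = 457.50 / 0.3975 ≈ 1150.94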